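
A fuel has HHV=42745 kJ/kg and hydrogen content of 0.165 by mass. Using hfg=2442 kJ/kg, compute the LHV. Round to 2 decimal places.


LHV = HHV - hfg * 9 * H
Water correction = 2442 * 9 * 0.165 = 3626.370 kJ/kg
LHV = 42745 - 3626.370 = 39118.63 kJ/kg


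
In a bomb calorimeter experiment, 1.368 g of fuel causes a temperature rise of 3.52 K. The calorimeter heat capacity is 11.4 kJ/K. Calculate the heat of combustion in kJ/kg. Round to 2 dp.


Hc = C_cal * delta_T / m_fuel
Q_released = 11.4 * 3.52 = 40.1280 kJ
m_fuel = 1.368 g = 1.368/1000 kg = 0.001368 kg
Hc = 40.1280 / 0.001368 = 29333.33 kJ/kg


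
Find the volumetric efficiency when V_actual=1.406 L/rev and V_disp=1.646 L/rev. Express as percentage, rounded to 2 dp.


eta_v = (V_actual / V_disp) * 100
Ratio = 1.406 / 1.646 = 0.8542
eta_v = 0.8542 * 100 = 85.42%


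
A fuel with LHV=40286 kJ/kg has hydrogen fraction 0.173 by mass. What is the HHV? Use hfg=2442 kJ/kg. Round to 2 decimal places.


HHV = LHV + hfg * 9 * H
Water addition = 2442 * 9 * 0.173 = 3802.194 kJ/kg
HHV = 40286 + 3802.194 = 44088.19 kJ/kg


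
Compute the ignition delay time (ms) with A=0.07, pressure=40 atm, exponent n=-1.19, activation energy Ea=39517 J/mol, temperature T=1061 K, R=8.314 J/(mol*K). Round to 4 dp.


tau = A * P^n * exp(Ea/(R*T))
P^n = 40^(-1.19) = 0.01240362
Ea/(R*T) = 39517/(8.314*1061) = 4.479799
exp(Ea/(R*T)) = 88.216971
tau = 0.07 * 0.01240362 * 88.216971 = 0.0766 ms


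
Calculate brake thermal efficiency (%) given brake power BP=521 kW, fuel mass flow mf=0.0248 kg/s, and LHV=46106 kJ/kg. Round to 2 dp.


eta_BTE = (BP / (mf * LHV)) * 100
Denominator = 0.0248 * 46106 = 1143.4288 kW
eta_BTE = (521 / 1143.4288) * 100 = 45.56%


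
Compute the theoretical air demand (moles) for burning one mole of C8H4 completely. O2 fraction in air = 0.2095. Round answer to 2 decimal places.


Balanced combustion: C8H4 + 9 O2 -> 8 CO2 + 2 H2O
O2 needed = C + H/4 = 8 + 4/4 = 9.00 moles
Air moles = O2 / 0.2095 = 9.00 / 0.2095 = 42.96 moles air


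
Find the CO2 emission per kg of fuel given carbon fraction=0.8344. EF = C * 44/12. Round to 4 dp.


EF = C_frac * (M_CO2 / M_C)
EF = 0.8344 * (44/12)
EF = 0.8344 * 3.666667 = 3.0595 kg_CO2/kg_fuel


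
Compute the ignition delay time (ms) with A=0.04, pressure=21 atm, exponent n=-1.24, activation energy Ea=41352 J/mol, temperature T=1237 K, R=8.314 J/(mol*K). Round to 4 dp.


tau = A * P^n * exp(Ea/(R*T))
P^n = 21^(-1.24) = 0.02293232
Ea/(R*T) = 41352/(8.314*1237) = 4.020840
exp(Ea/(R*T)) = 55.747918
tau = 0.04 * 0.02293232 * 55.747918 = 0.0511 ms


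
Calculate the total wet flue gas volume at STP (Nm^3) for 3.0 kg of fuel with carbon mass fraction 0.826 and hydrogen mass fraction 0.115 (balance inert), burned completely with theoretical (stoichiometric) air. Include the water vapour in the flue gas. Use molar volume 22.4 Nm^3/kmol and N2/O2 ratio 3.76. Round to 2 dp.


Per kg fuel: CO2 = (C/12 kmol)*22.4 = (0.826/12)*22.4 = 1.54187 Nm^3
Per kg fuel: H2O = (H/2 kmol)*22.4 = (0.115/2)*22.4 = 1.28800 Nm^3
O2 needed per kg fuel = C/12 + H/4 = 0.826/12 + 0.115/4 = 0.09758333 kmol
Per kg fuel: N2 = O2*3.76*22.4 = 0.09758333*3.76*22.4 = 8.21886 Nm^3
Total per kg = 1.54187 + 1.28800 + 8.21886 = 11.04873 Nm^3
Total = 11.04873 * 3.0 = 33.15 Nm^3


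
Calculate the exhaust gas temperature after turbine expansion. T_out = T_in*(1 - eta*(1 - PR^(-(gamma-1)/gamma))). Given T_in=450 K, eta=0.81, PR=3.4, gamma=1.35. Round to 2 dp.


T_out = T_in * (1 - eta * (1 - PR^(-(gamma-1)/gamma)))
Exponent = -(1.35-1)/1.35 = -0.25925926
PR^exp = 3.4^(-0.25925926) = 0.72813041
Factor = 1 - 0.81*(1 - 0.72813041) = 0.77978563
T_out = 450 * 0.77978563 = 350.90 K


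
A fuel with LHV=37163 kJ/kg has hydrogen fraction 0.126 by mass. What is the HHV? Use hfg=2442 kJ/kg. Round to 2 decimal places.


HHV = LHV + hfg * 9 * H
Water addition = 2442 * 9 * 0.126 = 2769.228 kJ/kg
HHV = 37163 + 2769.228 = 39932.23 kJ/kg


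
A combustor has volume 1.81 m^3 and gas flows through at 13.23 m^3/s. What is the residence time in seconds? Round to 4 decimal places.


tau = V / Q_flow
tau = 1.81 / 13.23 = 0.1368 s


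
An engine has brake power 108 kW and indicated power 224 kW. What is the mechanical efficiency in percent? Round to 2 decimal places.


eta_mech = (BP / IP) * 100
Ratio = 108 / 224 = 0.4821
eta_mech = 0.4821 * 100 = 48.21%


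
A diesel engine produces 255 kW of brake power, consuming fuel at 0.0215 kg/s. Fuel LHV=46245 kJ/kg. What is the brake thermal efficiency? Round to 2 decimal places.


eta_BTE = (BP / (mf * LHV)) * 100
Denominator = 0.0215 * 46245 = 994.2675 kW
eta_BTE = (255 / 994.2675) * 100 = 25.65%


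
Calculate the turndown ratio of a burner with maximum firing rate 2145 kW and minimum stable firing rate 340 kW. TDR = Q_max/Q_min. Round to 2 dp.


TDR = Q_max / Q_min
TDR = 2145 / 340 = 6.31


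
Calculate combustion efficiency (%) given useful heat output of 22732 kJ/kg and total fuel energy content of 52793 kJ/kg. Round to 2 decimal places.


Efficiency = (Q_useful / Q_fuel) * 100
Efficiency = (22732 / 52793) * 100
Efficiency = 0.4306 * 100 = 43.06%


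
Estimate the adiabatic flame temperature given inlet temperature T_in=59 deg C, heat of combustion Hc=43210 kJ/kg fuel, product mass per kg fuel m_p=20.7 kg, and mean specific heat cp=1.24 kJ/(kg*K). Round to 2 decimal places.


T_ad = T_in + Hc / (m_p * cp)
Denominator = 20.7 * 1.24 = 25.6680
Temperature rise = 43210 / 25.6680 = 1683.42 K
T_ad = 59 + 1683.42 = 1742.42 deg C


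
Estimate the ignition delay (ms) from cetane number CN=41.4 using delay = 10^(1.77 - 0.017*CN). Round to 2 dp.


delay = 10^(1.77 - 0.017*CN)
Exponent = 1.77 - 0.017*41.4 = 1.0662
delay = 10^1.0662 = 11.65 ms


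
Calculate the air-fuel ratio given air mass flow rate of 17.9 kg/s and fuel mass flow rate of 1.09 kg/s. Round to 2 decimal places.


AFR = m_air / m_fuel
AFR = 17.9 / 1.09 = 16.42


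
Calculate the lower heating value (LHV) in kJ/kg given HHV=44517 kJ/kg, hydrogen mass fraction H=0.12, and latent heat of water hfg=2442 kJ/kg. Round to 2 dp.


LHV = HHV - hfg * 9 * H
Water correction = 2442 * 9 * 0.12 = 2637.360 kJ/kg
LHV = 44517 - 2637.360 = 41879.64 kJ/kg


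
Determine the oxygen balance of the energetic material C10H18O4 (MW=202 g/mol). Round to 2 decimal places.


OB = -1600 * (2C + H/2 - O) / MW
Inner = 2*10 + 18/2 - 4 = 25.00
OB = -1600 * 25.00 / 202 = -198.02%


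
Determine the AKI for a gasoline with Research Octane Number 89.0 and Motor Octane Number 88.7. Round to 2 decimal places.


AKI = (RON + MON) / 2
AKI = (89.0 + 88.7) / 2
AKI = 177.7 / 2 = 88.85


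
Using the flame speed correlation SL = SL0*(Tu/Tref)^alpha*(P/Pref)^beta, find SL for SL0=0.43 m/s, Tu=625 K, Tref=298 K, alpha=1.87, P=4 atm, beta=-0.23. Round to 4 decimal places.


SL = SL0 * (Tu/Tref)^alpha * (P/Pref)^beta
T ratio = 625/298 = 2.09731544
(T ratio)^alpha = 2.09731544^1.87 = 3.994949
(P/Pref)^beta = 4^(-0.23) = 0.726986
SL = 0.43 * 3.994949 * 0.726986 = 1.2488 m/s


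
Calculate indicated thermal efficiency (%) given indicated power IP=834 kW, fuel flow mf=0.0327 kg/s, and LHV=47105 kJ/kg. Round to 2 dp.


eta_ith = (IP / (mf * LHV)) * 100
Denominator = 0.0327 * 47105 = 1540.3335 kW
eta_ith = (834 / 1540.3335) * 100 = 54.14%


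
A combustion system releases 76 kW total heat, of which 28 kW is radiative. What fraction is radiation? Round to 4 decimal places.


f_rad = Q_rad / Q_total
f_rad = 28 / 76 = 0.3684


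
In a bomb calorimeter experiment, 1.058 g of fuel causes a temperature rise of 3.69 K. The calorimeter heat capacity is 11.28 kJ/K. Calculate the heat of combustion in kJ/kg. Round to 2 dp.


Hc = C_cal * delta_T / m_fuel
Q_released = 11.28 * 3.69 = 41.6232 kJ
m_fuel = 1.058 g = 1.058/1000 kg = 0.001058 kg
Hc = 41.6232 / 0.001058 = 39341.40 kJ/kg


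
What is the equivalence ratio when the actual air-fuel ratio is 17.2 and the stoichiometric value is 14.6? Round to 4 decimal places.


phi = AFR_stoich / AFR_actual
phi = 14.6 / 17.2 = 0.8488


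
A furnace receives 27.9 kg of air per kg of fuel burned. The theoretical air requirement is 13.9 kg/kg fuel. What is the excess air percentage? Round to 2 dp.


Excess air = actual - stoichiometric = 27.9 - 13.9 = 14.00 kg/kg fuel
Excess air % = (excess / stoich) * 100 = (14.00 / 13.9) * 100 = 100.72%


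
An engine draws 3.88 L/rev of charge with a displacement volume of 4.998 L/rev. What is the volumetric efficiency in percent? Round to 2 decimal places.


eta_v = (V_actual / V_disp) * 100
Ratio = 3.88 / 4.998 = 0.7763
eta_v = 0.7763 * 100 = 77.63%


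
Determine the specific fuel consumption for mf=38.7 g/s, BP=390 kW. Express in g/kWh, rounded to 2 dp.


SFC = (mf / BP) * 3600
Rate = 38.7 / 390 = 0.099231 g/(s*kW)
SFC = 0.099231 * 3600 = 357.23 g/kWh


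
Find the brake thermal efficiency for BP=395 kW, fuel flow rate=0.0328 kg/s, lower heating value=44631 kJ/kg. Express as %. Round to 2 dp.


eta_BTE = (BP / (mf * LHV)) * 100
Denominator = 0.0328 * 44631 = 1463.8968 kW
eta_BTE = (395 / 1463.8968) * 100 = 26.98%


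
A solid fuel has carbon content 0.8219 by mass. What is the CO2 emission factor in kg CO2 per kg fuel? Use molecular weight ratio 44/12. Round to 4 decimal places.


EF = C_frac * (M_CO2 / M_C)
EF = 0.8219 * (44/12)
EF = 0.8219 * 3.666667 = 3.0136 kg_CO2/kg_fuel


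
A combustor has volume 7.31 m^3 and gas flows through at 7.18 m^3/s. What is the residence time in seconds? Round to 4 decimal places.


tau = V / Q_flow
tau = 7.31 / 7.18 = 1.0181 s


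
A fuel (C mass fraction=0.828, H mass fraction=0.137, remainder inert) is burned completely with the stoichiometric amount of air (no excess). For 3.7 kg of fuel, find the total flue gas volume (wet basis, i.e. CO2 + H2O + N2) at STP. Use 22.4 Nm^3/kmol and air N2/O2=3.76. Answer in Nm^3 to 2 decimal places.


Per kg fuel: CO2 = (C/12 kmol)*22.4 = (0.828/12)*22.4 = 1.54560 Nm^3
Per kg fuel: H2O = (H/2 kmol)*22.4 = (0.137/2)*22.4 = 1.53440 Nm^3
O2 needed per kg fuel = C/12 + H/4 = 0.828/12 + 0.137/4 = 0.10325000 kmol
Per kg fuel: N2 = O2*3.76*22.4 = 0.10325000*3.76*22.4 = 8.69613 Nm^3
Total per kg = 1.54560 + 1.53440 + 8.69613 = 11.77613 Nm^3
Total = 11.77613 * 3.7 = 43.57 Nm^3


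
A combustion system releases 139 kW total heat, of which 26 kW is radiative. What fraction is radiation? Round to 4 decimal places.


f_rad = Q_rad / Q_total
f_rad = 26 / 139 = 0.1871


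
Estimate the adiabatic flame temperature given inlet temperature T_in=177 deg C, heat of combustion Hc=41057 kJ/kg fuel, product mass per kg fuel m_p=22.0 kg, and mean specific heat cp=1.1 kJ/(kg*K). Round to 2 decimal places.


T_ad = T_in + Hc / (m_p * cp)
Denominator = 22.0 * 1.1 = 24.2000
Temperature rise = 41057 / 24.2000 = 1696.57 K
T_ad = 177 + 1696.57 = 1873.57 deg C


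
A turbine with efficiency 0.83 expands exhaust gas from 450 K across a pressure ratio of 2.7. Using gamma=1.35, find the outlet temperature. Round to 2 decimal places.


T_out = T_in * (1 - eta * (1 - PR^(-(gamma-1)/gamma)))
Exponent = -(1.35-1)/1.35 = -0.25925926
PR^exp = 2.7^(-0.25925926) = 0.77297411
Factor = 1 - 0.83*(1 - 0.77297411) = 0.81156851
T_out = 450 * 0.81156851 = 365.21 K


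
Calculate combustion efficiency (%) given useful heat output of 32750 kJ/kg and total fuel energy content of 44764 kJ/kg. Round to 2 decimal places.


Efficiency = (Q_useful / Q_fuel) * 100
Efficiency = (32750 / 44764) * 100
Efficiency = 0.7316 * 100 = 73.16%


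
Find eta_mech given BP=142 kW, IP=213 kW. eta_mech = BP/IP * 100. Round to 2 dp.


eta_mech = (BP / IP) * 100
Ratio = 142 / 213 = 0.6667
eta_mech = 0.6667 * 100 = 66.67%


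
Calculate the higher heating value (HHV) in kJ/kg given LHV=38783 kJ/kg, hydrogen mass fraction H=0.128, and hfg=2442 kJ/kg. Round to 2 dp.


HHV = LHV + hfg * 9 * H
Water addition = 2442 * 9 * 0.128 = 2813.184 kJ/kg
HHV = 38783 + 2813.184 = 41596.18 kJ/kg


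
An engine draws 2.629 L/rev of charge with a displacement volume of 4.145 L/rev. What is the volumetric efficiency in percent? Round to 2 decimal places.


eta_v = (V_actual / V_disp) * 100
Ratio = 2.629 / 4.145 = 0.6343
eta_v = 0.6343 * 100 = 63.43%


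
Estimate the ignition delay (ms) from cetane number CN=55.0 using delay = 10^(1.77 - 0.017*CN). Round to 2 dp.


delay = 10^(1.77 - 0.017*CN)
Exponent = 1.77 - 0.017*55.0 = 0.8350
delay = 10^0.8350 = 6.84 ms


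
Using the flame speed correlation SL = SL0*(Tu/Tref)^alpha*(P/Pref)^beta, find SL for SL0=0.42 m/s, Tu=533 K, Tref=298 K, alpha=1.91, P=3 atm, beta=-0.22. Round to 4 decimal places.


SL = SL0 * (Tu/Tref)^alpha * (P/Pref)^beta
T ratio = 533/298 = 1.78859060
(T ratio)^alpha = 1.78859060^1.91 = 3.035959
(P/Pref)^beta = 3^(-0.22) = 0.785296
SL = 0.42 * 3.035959 * 0.785296 = 1.0013 m/s


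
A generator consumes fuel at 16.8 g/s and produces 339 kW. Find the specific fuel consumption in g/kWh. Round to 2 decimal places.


SFC = (mf / BP) * 3600
Rate = 16.8 / 339 = 0.049558 g/(s*kW)
SFC = 0.049558 * 3600 = 178.41 g/kWh


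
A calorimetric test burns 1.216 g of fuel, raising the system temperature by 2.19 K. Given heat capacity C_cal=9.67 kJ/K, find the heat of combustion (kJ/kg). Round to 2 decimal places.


Hc = C_cal * delta_T / m_fuel
Q_released = 9.67 * 2.19 = 21.1773 kJ
m_fuel = 1.216 g = 1.216/1000 kg = 0.001216 kg
Hc = 21.1773 / 0.001216 = 17415.54 kJ/kg


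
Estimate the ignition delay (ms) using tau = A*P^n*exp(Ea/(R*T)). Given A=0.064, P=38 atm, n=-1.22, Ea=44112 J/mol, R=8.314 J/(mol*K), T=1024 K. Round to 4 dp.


tau = A * P^n * exp(Ea/(R*T))
P^n = 38^(-1.22) = 0.01182127
Ea/(R*T) = 44112/(8.314*1024) = 5.181396
exp(Ea/(R*T)) = 177.931001
tau = 0.064 * 0.01182127 * 177.931001 = 0.1346 ms


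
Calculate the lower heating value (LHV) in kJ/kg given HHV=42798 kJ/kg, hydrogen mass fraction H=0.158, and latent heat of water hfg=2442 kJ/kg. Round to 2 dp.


LHV = HHV - hfg * 9 * H
Water correction = 2442 * 9 * 0.158 = 3472.524 kJ/kg
LHV = 42798 - 3472.524 = 39325.48 kJ/kg


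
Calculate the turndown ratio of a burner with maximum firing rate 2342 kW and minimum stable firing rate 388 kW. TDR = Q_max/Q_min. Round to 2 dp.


TDR = Q_max / Q_min
TDR = 2342 / 388 = 6.04


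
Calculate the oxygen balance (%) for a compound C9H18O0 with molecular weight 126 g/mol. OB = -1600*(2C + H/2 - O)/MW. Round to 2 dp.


OB = -1600 * (2C + H/2 - O) / MW
Inner = 2*9 + 18/2 - 0 = 27.00
OB = -1600 * 27.00 / 126 = -342.86%


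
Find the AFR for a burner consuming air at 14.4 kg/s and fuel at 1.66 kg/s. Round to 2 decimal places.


AFR = m_air / m_fuel
AFR = 14.4 / 1.66 = 8.67


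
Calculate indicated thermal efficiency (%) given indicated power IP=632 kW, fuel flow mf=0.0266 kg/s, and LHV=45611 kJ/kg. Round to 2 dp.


eta_ith = (IP / (mf * LHV)) * 100
Denominator = 0.0266 * 45611 = 1213.2526 kW
eta_ith = (632 / 1213.2526) * 100 = 52.09%


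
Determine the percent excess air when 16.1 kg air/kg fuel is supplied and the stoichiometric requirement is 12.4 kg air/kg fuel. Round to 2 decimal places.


Excess air = actual - stoichiometric = 16.1 - 12.4 = 3.70 kg/kg fuel
Excess air % = (excess / stoich) * 100 = (3.70 / 12.4) * 100 = 29.84%


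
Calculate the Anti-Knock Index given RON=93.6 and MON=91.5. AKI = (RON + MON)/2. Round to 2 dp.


AKI = (RON + MON) / 2
AKI = (93.6 + 91.5) / 2
AKI = 185.1 / 2 = 92.55


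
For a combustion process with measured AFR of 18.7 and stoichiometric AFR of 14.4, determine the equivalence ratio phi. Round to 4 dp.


phi = AFR_stoich / AFR_actual
phi = 14.4 / 18.7 = 0.7701


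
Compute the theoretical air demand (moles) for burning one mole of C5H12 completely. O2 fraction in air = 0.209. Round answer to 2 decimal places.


Balanced combustion: C5H12 + 8 O2 -> 5 CO2 + 6 H2O
O2 needed = C + H/4 = 5 + 12/4 = 8.00 moles
Air moles = O2 / 0.209 = 8.00 / 0.209 = 38.28 moles air


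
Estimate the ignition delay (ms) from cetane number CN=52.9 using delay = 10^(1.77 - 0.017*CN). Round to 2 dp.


delay = 10^(1.77 - 0.017*CN)
Exponent = 1.77 - 0.017*52.9 = 0.8707
delay = 10^0.8707 = 7.43 ms


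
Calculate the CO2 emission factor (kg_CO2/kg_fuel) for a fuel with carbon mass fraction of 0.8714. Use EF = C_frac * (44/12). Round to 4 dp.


EF = C_frac * (M_CO2 / M_C)
EF = 0.8714 * (44/12)
EF = 0.8714 * 3.666667 = 3.1951 kg_CO2/kg_fuel


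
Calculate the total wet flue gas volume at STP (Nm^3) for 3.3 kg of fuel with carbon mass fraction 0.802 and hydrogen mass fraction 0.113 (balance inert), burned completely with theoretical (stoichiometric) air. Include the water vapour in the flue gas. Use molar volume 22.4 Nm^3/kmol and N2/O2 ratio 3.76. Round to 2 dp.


Per kg fuel: CO2 = (C/12 kmol)*22.4 = (0.802/12)*22.4 = 1.49707 Nm^3
Per kg fuel: H2O = (H/2 kmol)*22.4 = (0.113/2)*22.4 = 1.26560 Nm^3
O2 needed per kg fuel = C/12 + H/4 = 0.802/12 + 0.113/4 = 0.09508333 kmol
Per kg fuel: N2 = O2*3.76*22.4 = 0.09508333*3.76*22.4 = 8.00830 Nm^3
Total per kg = 1.49707 + 1.26560 + 8.00830 = 10.77097 Nm^3
Total = 10.77097 * 3.3 = 35.54 Nm^3


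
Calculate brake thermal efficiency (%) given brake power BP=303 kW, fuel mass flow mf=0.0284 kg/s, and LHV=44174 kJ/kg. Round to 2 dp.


eta_BTE = (BP / (mf * LHV)) * 100
Denominator = 0.0284 * 44174 = 1254.5416 kW
eta_BTE = (303 / 1254.5416) * 100 = 24.15%


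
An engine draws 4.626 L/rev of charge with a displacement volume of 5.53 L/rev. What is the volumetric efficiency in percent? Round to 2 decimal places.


eta_v = (V_actual / V_disp) * 100
Ratio = 4.626 / 5.53 = 0.8365
eta_v = 0.8365 * 100 = 83.65%


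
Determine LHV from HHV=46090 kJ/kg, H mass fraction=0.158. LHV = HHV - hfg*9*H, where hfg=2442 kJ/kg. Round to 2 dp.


LHV = HHV - hfg * 9 * H
Water correction = 2442 * 9 * 0.158 = 3472.524 kJ/kg
LHV = 46090 - 3472.524 = 42617.48 kJ/kg


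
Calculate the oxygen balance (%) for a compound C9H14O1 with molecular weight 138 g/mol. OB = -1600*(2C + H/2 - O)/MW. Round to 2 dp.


OB = -1600 * (2C + H/2 - O) / MW
Inner = 2*9 + 14/2 - 1 = 24.00
OB = -1600 * 24.00 / 138 = -278.26%


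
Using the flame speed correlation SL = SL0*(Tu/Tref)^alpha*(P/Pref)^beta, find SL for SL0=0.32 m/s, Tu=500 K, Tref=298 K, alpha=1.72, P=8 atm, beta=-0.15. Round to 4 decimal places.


SL = SL0 * (Tu/Tref)^alpha * (P/Pref)^beta
T ratio = 500/298 = 1.67785235
(T ratio)^alpha = 1.67785235^1.72 = 2.435434
(P/Pref)^beta = 8^(-0.15) = 0.732043
SL = 0.32 * 2.435434 * 0.732043 = 0.5705 m/s


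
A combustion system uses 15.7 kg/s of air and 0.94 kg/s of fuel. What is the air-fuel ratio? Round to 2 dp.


AFR = m_air / m_fuel
AFR = 15.7 / 0.94 = 16.70


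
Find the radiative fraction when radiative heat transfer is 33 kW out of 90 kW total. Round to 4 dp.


f_rad = Q_rad / Q_total
f_rad = 33 / 90 = 0.3667


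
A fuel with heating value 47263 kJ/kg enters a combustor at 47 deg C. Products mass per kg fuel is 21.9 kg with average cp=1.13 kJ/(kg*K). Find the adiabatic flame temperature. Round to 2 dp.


T_ad = T_in + Hc / (m_p * cp)
Denominator = 21.9 * 1.13 = 24.7470
Temperature rise = 47263 / 24.7470 = 1909.85 K
T_ad = 47 + 1909.85 = 1956.85 deg C


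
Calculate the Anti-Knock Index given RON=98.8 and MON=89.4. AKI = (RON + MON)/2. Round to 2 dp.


AKI = (RON + MON) / 2
AKI = (98.8 + 89.4) / 2
AKI = 188.2 / 2 = 94.10


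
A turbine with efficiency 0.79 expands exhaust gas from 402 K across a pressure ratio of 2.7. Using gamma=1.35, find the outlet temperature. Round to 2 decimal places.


T_out = T_in * (1 - eta * (1 - PR^(-(gamma-1)/gamma)))
Exponent = -(1.35-1)/1.35 = -0.25925926
PR^exp = 2.7^(-0.25925926) = 0.77297411
Factor = 1 - 0.79*(1 - 0.77297411) = 0.82064955
T_out = 402 * 0.82064955 = 329.90 K


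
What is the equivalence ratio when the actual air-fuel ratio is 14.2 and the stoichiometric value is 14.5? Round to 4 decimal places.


phi = AFR_stoich / AFR_actual
phi = 14.5 / 14.2 = 1.0211


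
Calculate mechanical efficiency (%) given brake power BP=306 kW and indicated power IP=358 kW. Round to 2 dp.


eta_mech = (BP / IP) * 100
Ratio = 306 / 358 = 0.8547
eta_mech = 0.8547 * 100 = 85.47%


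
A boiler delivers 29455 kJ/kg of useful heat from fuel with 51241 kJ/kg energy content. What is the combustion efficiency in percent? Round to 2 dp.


Efficiency = (Q_useful / Q_fuel) * 100
Efficiency = (29455 / 51241) * 100
Efficiency = 0.5748 * 100 = 57.48%


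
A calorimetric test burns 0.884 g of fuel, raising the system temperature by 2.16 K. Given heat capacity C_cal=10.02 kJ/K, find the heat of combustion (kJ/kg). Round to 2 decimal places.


Hc = C_cal * delta_T / m_fuel
Q_released = 10.02 * 2.16 = 21.6432 kJ
m_fuel = 0.884 g = 0.884/1000 kg = 0.000884 kg
Hc = 21.6432 / 0.000884 = 24483.26 kJ/kg


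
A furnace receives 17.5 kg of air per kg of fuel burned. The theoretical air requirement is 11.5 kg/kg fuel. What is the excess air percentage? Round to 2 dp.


Excess air = actual - stoichiometric = 17.5 - 11.5 = 6.00 kg/kg fuel
Excess air % = (excess / stoich) * 100 = (6.00 / 11.5) * 100 = 52.17%


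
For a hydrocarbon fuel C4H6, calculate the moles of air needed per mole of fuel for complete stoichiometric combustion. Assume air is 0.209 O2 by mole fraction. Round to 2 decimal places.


Balanced combustion: C4H6 + 5.5 O2 -> 4 CO2 + 3 H2O
O2 needed = C + H/4 = 4 + 6/4 = 5.50 moles
Air moles = O2 / 0.209 = 5.50 / 0.209 = 26.32 moles air


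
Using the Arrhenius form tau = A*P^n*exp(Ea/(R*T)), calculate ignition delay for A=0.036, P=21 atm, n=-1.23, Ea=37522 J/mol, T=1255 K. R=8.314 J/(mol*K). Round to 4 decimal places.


tau = A * P^n * exp(Ea/(R*T))
P^n = 21^(-1.23) = 0.02364124
Ea/(R*T) = 37522/(8.314*1255) = 3.596104
exp(Ea/(R*T)) = 36.455922
tau = 0.036 * 0.02364124 * 36.455922 = 0.0310 ms


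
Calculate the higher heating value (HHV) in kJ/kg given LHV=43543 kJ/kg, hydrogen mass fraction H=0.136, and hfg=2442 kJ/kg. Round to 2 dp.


HHV = LHV + hfg * 9 * H
Water addition = 2442 * 9 * 0.136 = 2989.008 kJ/kg
HHV = 43543 + 2989.008 = 46532.01 kJ/kg


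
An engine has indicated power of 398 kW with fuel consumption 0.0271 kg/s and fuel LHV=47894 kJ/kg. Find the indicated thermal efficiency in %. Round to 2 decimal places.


eta_ith = (IP / (mf * LHV)) * 100
Denominator = 0.0271 * 47894 = 1297.9274 kW
eta_ith = (398 / 1297.9274) * 100 = 30.66%


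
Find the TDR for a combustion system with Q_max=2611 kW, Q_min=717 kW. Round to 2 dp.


TDR = Q_max / Q_min
TDR = 2611 / 717 = 3.64


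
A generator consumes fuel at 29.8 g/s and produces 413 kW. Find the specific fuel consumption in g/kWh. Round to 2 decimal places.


SFC = (mf / BP) * 3600
Rate = 29.8 / 413 = 0.072155 g/(s*kW)
SFC = 0.072155 * 3600 = 259.76 g/kWh


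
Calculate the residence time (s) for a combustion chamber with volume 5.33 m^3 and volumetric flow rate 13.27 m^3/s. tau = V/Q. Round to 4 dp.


tau = V / Q_flow
tau = 5.33 / 13.27 = 0.4017 s


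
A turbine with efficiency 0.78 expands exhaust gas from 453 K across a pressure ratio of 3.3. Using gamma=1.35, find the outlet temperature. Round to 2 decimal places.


T_out = T_in * (1 - eta * (1 - PR^(-(gamma-1)/gamma)))
Exponent = -(1.35-1)/1.35 = -0.25925926
PR^exp = 3.3^(-0.25925926) = 0.73378775
Factor = 1 - 0.78*(1 - 0.73378775) = 0.79235445
T_out = 453 * 0.79235445 = 358.94 K


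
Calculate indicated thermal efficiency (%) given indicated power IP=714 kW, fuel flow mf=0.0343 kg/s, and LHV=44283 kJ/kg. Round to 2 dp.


eta_ith = (IP / (mf * LHV)) * 100
Denominator = 0.0343 * 44283 = 1518.9069 kW
eta_ith = (714 / 1518.9069) * 100 = 47.01%


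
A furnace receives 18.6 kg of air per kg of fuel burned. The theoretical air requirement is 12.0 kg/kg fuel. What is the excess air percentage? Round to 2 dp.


Excess air = actual - stoichiometric = 18.6 - 12.0 = 6.60 kg/kg fuel
Excess air % = (excess / stoich) * 100 = (6.60 / 12.0) * 100 = 55.00%


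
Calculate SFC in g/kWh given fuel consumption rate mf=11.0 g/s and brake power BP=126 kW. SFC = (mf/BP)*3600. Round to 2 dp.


SFC = (mf / BP) * 3600
Rate = 11.0 / 126 = 0.087302 g/(s*kW)
SFC = 0.087302 * 3600 = 314.29 g/kWh


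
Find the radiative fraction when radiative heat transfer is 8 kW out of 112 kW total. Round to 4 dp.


f_rad = Q_rad / Q_total
f_rad = 8 / 112 = 0.0714


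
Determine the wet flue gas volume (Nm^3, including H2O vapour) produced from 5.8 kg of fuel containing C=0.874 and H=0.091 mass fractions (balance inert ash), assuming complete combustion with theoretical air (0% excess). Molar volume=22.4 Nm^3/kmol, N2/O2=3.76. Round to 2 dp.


Per kg fuel: CO2 = (C/12 kmol)*22.4 = (0.874/12)*22.4 = 1.63147 Nm^3
Per kg fuel: H2O = (H/2 kmol)*22.4 = (0.091/2)*22.4 = 1.01920 Nm^3
O2 needed per kg fuel = C/12 + H/4 = 0.874/12 + 0.091/4 = 0.09558333 kmol
Per kg fuel: N2 = O2*3.76*22.4 = 0.09558333*3.76*22.4 = 8.05041 Nm^3
Total per kg = 1.63147 + 1.01920 + 8.05041 = 10.70108 Nm^3
Total = 10.70108 * 5.8 = 62.07 Nm^3


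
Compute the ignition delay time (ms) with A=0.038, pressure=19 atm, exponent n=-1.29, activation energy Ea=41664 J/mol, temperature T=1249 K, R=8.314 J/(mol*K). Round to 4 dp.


tau = A * P^n * exp(Ea/(R*T))
P^n = 19^(-1.29) = 0.02240825
Ea/(R*T) = 41664/(8.314*1249) = 4.012255
exp(Ea/(R*T)) = 55.271355
tau = 0.038 * 0.02240825 * 55.271355 = 0.0471 ms


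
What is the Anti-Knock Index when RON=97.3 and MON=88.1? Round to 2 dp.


AKI = (RON + MON) / 2
AKI = (97.3 + 88.1) / 2
AKI = 185.4 / 2 = 92.70


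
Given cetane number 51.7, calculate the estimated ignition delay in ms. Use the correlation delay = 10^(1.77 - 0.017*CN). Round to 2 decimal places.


delay = 10^(1.77 - 0.017*CN)
Exponent = 1.77 - 0.017*51.7 = 0.8911
delay = 10^0.8911 = 7.78 ms


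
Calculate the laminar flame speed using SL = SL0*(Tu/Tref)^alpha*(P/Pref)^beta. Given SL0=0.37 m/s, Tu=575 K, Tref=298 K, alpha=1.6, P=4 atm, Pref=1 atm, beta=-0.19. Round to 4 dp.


SL = SL0 * (Tu/Tref)^alpha * (P/Pref)^beta
T ratio = 575/298 = 1.92953020
(T ratio)^alpha = 1.92953020^1.6 = 2.862349
(P/Pref)^beta = 4^(-0.19) = 0.768438
SL = 0.37 * 2.862349 * 0.768438 = 0.8138 m/s


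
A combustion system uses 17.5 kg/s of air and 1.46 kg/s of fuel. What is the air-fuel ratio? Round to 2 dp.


AFR = m_air / m_fuel
AFR = 17.5 / 1.46 = 11.99


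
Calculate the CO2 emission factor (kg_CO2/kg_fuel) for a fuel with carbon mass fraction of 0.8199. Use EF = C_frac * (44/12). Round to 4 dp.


EF = C_frac * (M_CO2 / M_C)
EF = 0.8199 * (44/12)
EF = 0.8199 * 3.666667 = 3.0063 kg_CO2/kg_fuel


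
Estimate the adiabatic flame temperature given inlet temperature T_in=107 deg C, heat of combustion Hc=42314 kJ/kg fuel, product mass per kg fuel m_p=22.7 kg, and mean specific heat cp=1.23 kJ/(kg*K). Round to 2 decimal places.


T_ad = T_in + Hc / (m_p * cp)
Denominator = 22.7 * 1.23 = 27.9210
Temperature rise = 42314 / 27.9210 = 1515.49 K
T_ad = 107 + 1515.49 = 1622.49 deg C


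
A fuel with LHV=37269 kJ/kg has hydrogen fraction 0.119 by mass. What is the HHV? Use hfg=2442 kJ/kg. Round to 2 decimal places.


HHV = LHV + hfg * 9 * H
Water addition = 2442 * 9 * 0.119 = 2615.382 kJ/kg
HHV = 37269 + 2615.382 = 39884.38 kJ/kg


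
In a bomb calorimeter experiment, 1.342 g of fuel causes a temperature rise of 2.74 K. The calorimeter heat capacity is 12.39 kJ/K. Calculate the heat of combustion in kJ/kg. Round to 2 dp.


Hc = C_cal * delta_T / m_fuel
Q_released = 12.39 * 2.74 = 33.9486 kJ
m_fuel = 1.342 g = 1.342/1000 kg = 0.001342 kg
Hc = 33.9486 / 0.001342 = 25297.02 kJ/kg


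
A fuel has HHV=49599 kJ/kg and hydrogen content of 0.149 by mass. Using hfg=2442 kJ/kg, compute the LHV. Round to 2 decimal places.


LHV = HHV - hfg * 9 * H
Water correction = 2442 * 9 * 0.149 = 3274.722 kJ/kg
LHV = 49599 - 3274.722 = 46324.28 kJ/kg


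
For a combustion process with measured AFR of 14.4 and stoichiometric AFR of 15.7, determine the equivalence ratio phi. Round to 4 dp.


phi = AFR_stoich / AFR_actual
phi = 15.7 / 14.4 = 1.0903


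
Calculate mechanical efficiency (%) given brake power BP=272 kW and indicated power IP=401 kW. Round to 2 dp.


eta_mech = (BP / IP) * 100
Ratio = 272 / 401 = 0.6783
eta_mech = 0.6783 * 100 = 67.83%


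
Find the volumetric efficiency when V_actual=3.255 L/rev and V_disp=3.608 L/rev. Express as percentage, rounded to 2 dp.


eta_v = (V_actual / V_disp) * 100
Ratio = 3.255 / 3.608 = 0.9022
eta_v = 0.9022 * 100 = 90.22%


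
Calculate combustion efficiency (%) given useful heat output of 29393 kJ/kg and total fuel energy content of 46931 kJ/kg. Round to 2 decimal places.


Efficiency = (Q_useful / Q_fuel) * 100
Efficiency = (29393 / 46931) * 100
Efficiency = 0.6263 * 100 = 62.63%


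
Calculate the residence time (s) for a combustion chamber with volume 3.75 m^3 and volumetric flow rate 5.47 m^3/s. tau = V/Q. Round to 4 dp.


tau = V / Q_flow
tau = 3.75 / 5.47 = 0.6856 s


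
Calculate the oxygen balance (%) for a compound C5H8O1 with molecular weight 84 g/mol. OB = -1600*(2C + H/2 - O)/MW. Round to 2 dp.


OB = -1600 * (2C + H/2 - O) / MW
Inner = 2*5 + 8/2 - 1 = 13.00
OB = -1600 * 13.00 / 84 = -247.62%


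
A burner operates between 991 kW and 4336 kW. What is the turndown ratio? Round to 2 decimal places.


TDR = Q_max / Q_min
TDR = 4336 / 991 = 4.38


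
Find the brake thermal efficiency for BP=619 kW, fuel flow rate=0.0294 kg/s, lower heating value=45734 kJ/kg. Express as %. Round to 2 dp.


eta_BTE = (BP / (mf * LHV)) * 100
Denominator = 0.0294 * 45734 = 1344.5796 kW
eta_BTE = (619 / 1344.5796) * 100 = 46.04%


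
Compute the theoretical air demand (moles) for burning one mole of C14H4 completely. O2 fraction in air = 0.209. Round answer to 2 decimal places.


Balanced combustion: C14H4 + 15 O2 -> 14 CO2 + 2 H2O
O2 needed = C + H/4 = 14 + 4/4 = 15.00 moles
Air moles = O2 / 0.209 = 15.00 / 0.209 = 71.77 moles air


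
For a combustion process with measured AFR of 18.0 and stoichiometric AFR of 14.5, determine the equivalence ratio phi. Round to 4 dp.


phi = AFR_stoich / AFR_actual
phi = 14.5 / 18.0 = 0.8056


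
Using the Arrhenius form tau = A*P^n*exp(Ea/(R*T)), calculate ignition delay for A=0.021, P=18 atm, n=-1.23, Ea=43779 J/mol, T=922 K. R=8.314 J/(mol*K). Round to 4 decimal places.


tau = A * P^n * exp(Ea/(R*T))
P^n = 18^(-1.23) = 0.02857688
Ea/(R*T) = 43779/(8.314*922) = 5.711167
exp(Ea/(R*T)) = 302.223702
tau = 0.021 * 0.02857688 * 302.223702 = 0.1814 ms


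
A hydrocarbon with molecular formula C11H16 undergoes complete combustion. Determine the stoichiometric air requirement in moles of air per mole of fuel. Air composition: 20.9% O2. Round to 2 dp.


Balanced combustion: C11H16 + 15 O2 -> 11 CO2 + 8 H2O
O2 needed = C + H/4 = 11 + 16/4 = 15.00 moles
Air moles = O2 / 0.209 = 15.00 / 0.209 = 71.77 moles air


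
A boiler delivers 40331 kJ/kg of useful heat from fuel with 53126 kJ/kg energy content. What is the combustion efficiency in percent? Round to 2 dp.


Efficiency = (Q_useful / Q_fuel) * 100
Efficiency = (40331 / 53126) * 100
Efficiency = 0.7592 * 100 = 75.92%


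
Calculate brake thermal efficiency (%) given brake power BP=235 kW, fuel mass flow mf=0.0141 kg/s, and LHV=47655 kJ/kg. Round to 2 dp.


eta_BTE = (BP / (mf * LHV)) * 100
Denominator = 0.0141 * 47655 = 671.9355 kW
eta_BTE = (235 / 671.9355) * 100 = 34.97%


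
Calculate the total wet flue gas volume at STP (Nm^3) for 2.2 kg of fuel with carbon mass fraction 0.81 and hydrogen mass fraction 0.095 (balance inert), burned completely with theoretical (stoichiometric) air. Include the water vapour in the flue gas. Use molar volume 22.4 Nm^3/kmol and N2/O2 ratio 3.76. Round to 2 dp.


Per kg fuel: CO2 = (C/12 kmol)*22.4 = (0.81/12)*22.4 = 1.51200 Nm^3
Per kg fuel: H2O = (H/2 kmol)*22.4 = (0.095/2)*22.4 = 1.06400 Nm^3
O2 needed per kg fuel = C/12 + H/4 = 0.81/12 + 0.095/4 = 0.09125000 kmol
Per kg fuel: N2 = O2*3.76*22.4 = 0.09125000*3.76*22.4 = 7.68544 Nm^3
Total per kg = 1.51200 + 1.06400 + 7.68544 = 10.26144 Nm^3
Total = 10.26144 * 2.2 = 22.58 Nm^3


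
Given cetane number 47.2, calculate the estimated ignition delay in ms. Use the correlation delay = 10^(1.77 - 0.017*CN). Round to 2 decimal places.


delay = 10^(1.77 - 0.017*CN)
Exponent = 1.77 - 0.017*47.2 = 0.9676
delay = 10^0.9676 = 9.28 ms


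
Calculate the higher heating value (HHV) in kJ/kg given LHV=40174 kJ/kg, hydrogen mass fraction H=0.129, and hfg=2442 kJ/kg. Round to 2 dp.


HHV = LHV + hfg * 9 * H
Water addition = 2442 * 9 * 0.129 = 2835.162 kJ/kg
HHV = 40174 + 2835.162 = 43009.16 kJ/kg


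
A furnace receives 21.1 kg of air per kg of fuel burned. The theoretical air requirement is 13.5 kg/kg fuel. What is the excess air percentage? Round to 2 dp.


Excess air = actual - stoichiometric = 21.1 - 13.5 = 7.60 kg/kg fuel
Excess air % = (excess / stoich) * 100 = (7.60 / 13.5) * 100 = 56.30%


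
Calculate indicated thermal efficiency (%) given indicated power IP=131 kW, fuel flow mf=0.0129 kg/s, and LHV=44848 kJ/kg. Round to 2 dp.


eta_ith = (IP / (mf * LHV)) * 100
Denominator = 0.0129 * 44848 = 578.5392 kW
eta_ith = (131 / 578.5392) * 100 = 22.64%


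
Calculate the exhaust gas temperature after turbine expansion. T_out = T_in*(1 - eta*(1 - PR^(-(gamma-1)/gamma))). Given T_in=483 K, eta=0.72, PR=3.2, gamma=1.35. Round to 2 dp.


T_out = T_in * (1 - eta * (1 - PR^(-(gamma-1)/gamma)))
Exponent = -(1.35-1)/1.35 = -0.25925926
PR^exp = 3.2^(-0.25925926) = 0.73966521
Factor = 1 - 0.72*(1 - 0.73966521) = 0.81255895
T_out = 483 * 0.81255895 = 392.47 K


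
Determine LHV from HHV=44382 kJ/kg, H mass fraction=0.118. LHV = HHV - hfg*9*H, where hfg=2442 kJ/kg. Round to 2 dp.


LHV = HHV - hfg * 9 * H
Water correction = 2442 * 9 * 0.118 = 2593.404 kJ/kg
LHV = 44382 - 2593.404 = 41788.60 kJ/kg


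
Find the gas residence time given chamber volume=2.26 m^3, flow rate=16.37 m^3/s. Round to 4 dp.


tau = V / Q_flow
tau = 2.26 / 16.37 = 0.1381 s


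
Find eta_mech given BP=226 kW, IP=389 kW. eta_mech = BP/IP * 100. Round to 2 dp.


eta_mech = (BP / IP) * 100
Ratio = 226 / 389 = 0.5810
eta_mech = 0.5810 * 100 = 58.10%


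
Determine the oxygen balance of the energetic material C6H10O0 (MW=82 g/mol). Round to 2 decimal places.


OB = -1600 * (2C + H/2 - O) / MW
Inner = 2*6 + 10/2 - 0 = 17.00
OB = -1600 * 17.00 / 82 = -331.71%


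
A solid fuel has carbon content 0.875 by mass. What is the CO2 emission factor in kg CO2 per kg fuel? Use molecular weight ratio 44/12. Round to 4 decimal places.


EF = C_frac * (M_CO2 / M_C)
EF = 0.875 * (44/12)
EF = 0.875 * 3.666667 = 3.2083 kg_CO2/kg_fuel


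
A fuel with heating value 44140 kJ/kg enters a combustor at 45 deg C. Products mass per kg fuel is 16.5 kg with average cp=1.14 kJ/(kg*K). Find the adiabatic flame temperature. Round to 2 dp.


T_ad = T_in + Hc / (m_p * cp)
Denominator = 16.5 * 1.14 = 18.8100
Temperature rise = 44140 / 18.8100 = 2346.62 K
T_ad = 45 + 2346.62 = 2391.62 deg C


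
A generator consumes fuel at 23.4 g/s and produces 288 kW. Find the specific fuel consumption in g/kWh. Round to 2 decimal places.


SFC = (mf / BP) * 3600
Rate = 23.4 / 288 = 0.081250 g/(s*kW)
SFC = 0.081250 * 3600 = 292.50 g/kWh


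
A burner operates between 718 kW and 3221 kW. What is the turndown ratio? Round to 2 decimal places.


TDR = Q_max / Q_min
TDR = 3221 / 718 = 4.49


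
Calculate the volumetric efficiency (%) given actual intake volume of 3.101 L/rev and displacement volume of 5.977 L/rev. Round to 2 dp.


eta_v = (V_actual / V_disp) * 100
Ratio = 3.101 / 5.977 = 0.5188
eta_v = 0.5188 * 100 = 51.88%


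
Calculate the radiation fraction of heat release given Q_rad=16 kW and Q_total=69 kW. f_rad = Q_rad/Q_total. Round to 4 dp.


f_rad = Q_rad / Q_total
f_rad = 16 / 69 = 0.2319


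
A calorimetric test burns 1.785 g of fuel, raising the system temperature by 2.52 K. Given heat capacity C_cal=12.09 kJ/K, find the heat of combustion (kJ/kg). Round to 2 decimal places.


Hc = C_cal * delta_T / m_fuel
Q_released = 12.09 * 2.52 = 30.4668 kJ
m_fuel = 1.785 g = 1.785/1000 kg = 0.001785 kg
Hc = 30.4668 / 0.001785 = 17068.24 kJ/kg


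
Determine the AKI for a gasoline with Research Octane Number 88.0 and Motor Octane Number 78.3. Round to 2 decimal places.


AKI = (RON + MON) / 2
AKI = (88.0 + 78.3) / 2
AKI = 166.3 / 2 = 83.15


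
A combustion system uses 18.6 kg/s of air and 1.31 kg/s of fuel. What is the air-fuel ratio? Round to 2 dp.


AFR = m_air / m_fuel
AFR = 18.6 / 1.31 = 14.20


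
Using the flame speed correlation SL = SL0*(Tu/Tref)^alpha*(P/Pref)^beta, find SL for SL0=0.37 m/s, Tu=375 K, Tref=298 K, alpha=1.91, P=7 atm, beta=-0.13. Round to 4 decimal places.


SL = SL0 * (Tu/Tref)^alpha * (P/Pref)^beta
T ratio = 375/298 = 1.25838926
(T ratio)^alpha = 1.25838926^1.91 = 1.551124
(P/Pref)^beta = 7^(-0.13) = 0.776492
SL = 0.37 * 1.551124 * 0.776492 = 0.4456 m/s


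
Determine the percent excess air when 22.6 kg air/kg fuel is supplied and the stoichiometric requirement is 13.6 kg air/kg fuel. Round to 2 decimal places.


Excess air = actual - stoichiometric = 22.6 - 13.6 = 9.00 kg/kg fuel
Excess air % = (excess / stoich) * 100 = (9.00 / 13.6) * 100 = 66.18%


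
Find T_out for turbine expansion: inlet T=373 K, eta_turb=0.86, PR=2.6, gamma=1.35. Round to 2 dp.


T_out = T_in * (1 - eta * (1 - PR^(-(gamma-1)/gamma)))
Exponent = -(1.35-1)/1.35 = -0.25925926
PR^exp = 2.6^(-0.25925926) = 0.78057442
Factor = 1 - 0.86*(1 - 0.78057442) = 0.81129400
T_out = 373 * 0.81129400 = 302.61 K


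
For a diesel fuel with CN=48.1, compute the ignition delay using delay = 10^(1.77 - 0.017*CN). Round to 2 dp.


delay = 10^(1.77 - 0.017*CN)
Exponent = 1.77 - 0.017*48.1 = 0.9523
delay = 10^0.9523 = 8.96 ms


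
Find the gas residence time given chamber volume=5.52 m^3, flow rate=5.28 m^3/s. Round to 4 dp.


tau = V / Q_flow
tau = 5.52 / 5.28 = 1.0455 s


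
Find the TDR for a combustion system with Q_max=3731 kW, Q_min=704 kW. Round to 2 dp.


TDR = Q_max / Q_min
TDR = 3731 / 704 = 5.30


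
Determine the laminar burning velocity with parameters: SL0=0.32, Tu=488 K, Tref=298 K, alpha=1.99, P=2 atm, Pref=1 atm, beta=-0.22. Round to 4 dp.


SL = SL0 * (Tu/Tref)^alpha * (P/Pref)^beta
T ratio = 488/298 = 1.63758389
(T ratio)^alpha = 1.63758389^1.99 = 2.668487
(P/Pref)^beta = 2^(-0.22) = 0.858565
SL = 0.32 * 2.668487 * 0.858565 = 0.7331 m/s


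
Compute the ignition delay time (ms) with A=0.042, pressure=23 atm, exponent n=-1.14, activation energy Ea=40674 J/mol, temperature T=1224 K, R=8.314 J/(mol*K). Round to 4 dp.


tau = A * P^n * exp(Ea/(R*T))
P^n = 23^(-1.14) = 0.02803046
Ea/(R*T) = 40674/(8.314*1224) = 3.996920
exp(Ea/(R*T)) = 54.430242
tau = 0.042 * 0.02803046 * 54.430242 = 0.0641 ms


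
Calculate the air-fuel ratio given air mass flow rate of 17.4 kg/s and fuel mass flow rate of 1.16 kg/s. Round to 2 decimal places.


AFR = m_air / m_fuel
AFR = 17.4 / 1.16 = 15.00


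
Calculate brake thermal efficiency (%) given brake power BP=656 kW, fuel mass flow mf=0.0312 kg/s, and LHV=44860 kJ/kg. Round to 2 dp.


eta_BTE = (BP / (mf * LHV)) * 100
Denominator = 0.0312 * 44860 = 1399.6320 kW
eta_BTE = (656 / 1399.6320) * 100 = 46.87%


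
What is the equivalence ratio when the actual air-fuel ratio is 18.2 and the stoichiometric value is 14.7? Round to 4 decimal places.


phi = AFR_stoich / AFR_actual
phi = 14.7 / 18.2 = 0.8077


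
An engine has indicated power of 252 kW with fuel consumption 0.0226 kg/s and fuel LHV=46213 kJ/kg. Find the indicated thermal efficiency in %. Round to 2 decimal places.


eta_ith = (IP / (mf * LHV)) * 100
Denominator = 0.0226 * 46213 = 1044.4138 kW
eta_ith = (252 / 1044.4138) * 100 = 24.13%
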